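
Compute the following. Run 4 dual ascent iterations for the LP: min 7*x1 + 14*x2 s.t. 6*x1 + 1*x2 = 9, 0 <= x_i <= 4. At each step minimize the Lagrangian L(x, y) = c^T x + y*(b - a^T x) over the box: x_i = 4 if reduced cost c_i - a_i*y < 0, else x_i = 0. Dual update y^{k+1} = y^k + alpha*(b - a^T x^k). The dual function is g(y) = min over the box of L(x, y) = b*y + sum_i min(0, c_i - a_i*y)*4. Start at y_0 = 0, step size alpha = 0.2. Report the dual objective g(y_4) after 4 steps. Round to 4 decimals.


Dual ascent for LP: min 7*x1 + 14*x2, 6*x1 + 1*x2 = 9, 0 <= x_i <= 4
Step 1: y^k = 0.0, reduced costs: (7.0, 14.0)
  x^k = (0.0, 0.0), subgradient = b - a^T x = 9.0
  y^{k+1} = 0.0 + 0.2*9.0 = 1.8
Step 2: y^k = 1.8, reduced costs: (-3.8, 12.2)
  x^k = (4.0, 0.0), subgradient = b - a^T x = -15.0
  y^{k+1} = 1.8 + 0.2*-15.0 = -1.2
Step 3: y^k = -1.2, reduced costs: (14.2, 15.2)
  x^k = (0.0, 0.0), subgradient = b - a^T x = 9.0
  y^{k+1} = -1.2 + 0.2*9.0 = 0.6
Step 4: y^k = 0.6, reduced costs: (3.4, 13.4)
  x^k = (0.0, 0.0), subgradient = b - a^T x = 9.0
  y^{k+1} = 0.6 + 0.2*9.0 = 2.4
Dual objective at y_4 = 2.4: reduced costs (-7.4, 11.6), box minimizer x = (4.0, 0.0)
g(y_4) = b*y + (c1 - a1*y)*x1 + (c2 - a2*y)*x2 = 9*2.4 + (-7.4)*4.0 + 11.6*0.0 = 21.6 - 29.6 + 0.0 = -8.0


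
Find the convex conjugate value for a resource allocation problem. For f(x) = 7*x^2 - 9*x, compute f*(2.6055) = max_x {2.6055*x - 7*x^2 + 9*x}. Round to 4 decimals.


f*(y) = sup_x {y*x - a*x^2 - b*x} = sup_x {(y-b)*x - a*x^2}
FOC: (y - b) - 2a*x = 0 => x* = (y - b)/(2a)
x* = (2.6055 + 9)/(2*7) = 0.829
f*(2.6055) = (y-b)^2/(4a) = (2.6055 + 9)^2/(4*7)
= 134.6876/28 = 4.8103


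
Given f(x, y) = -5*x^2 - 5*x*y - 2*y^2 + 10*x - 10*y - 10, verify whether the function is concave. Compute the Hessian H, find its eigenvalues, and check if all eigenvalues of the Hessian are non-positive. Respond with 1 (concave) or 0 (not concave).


The Hessian of f(x,y) = -5*x^2 - 5*x*y - 2*y^2 + 10*x - 10*y - 10 is:
H = [[-10, -5], [-5, -4]]
Trace = -10 - 4 = -14
Determinant = -10*-4 - (-5)^2 = 15
Discriminant = (-14)^2 - 4*15 = 136.0
Eigenvalues: lambda_1 = -12.831, lambda_2 = -1.169
The function is concave.

1


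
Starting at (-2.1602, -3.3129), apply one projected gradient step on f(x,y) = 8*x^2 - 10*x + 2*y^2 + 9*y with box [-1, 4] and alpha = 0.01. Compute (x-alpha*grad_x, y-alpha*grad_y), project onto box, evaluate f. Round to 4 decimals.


Step 1: Compute gradient at (-2.1602, -3.3129).
grad_x = 2*8*-2.1602 - 10 = -44.5632
grad_y = 2*2*-3.3129 + 9 = -4.2516
Step 2: Gradient step.
x_raw = -2.1602 - 0.01*-44.5632 = -1.7146
y_raw = -3.3129 - 0.01*-4.2516 = -3.2704
Step 3: Project onto [-1, 4].
x_proj = clip(-1.7146) = -1.0
y_proj = clip(-3.2704) = -1.0
Step 4: Evaluate f.
f(-1.0, -1.0) = 11.0


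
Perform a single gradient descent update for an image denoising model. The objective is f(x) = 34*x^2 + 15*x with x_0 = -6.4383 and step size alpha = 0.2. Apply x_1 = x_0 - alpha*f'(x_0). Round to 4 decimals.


We compute the gradient at x_0 and apply the update.
f'(x) = 68*x + 15
f'(-6.4383) = 68*-6.4383 + 15 = -422.8044
x_1 = -6.4383 - 0.2*-422.8044 = 78.1226


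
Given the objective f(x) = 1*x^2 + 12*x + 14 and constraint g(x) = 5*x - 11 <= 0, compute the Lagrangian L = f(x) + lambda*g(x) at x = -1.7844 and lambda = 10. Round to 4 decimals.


Step 1: Evaluate f(x).
f(-1.7844) = 1*(-1.7844)^2 + 12*(-1.7844) + 14 = -4.2287
Step 2: Evaluate g(x).
g(-1.7844) = 5*-1.7844 - 11 = -19.922
Step 3: Compute Lagrangian.
L = -4.2287 + 10*-19.922 = -203.4487


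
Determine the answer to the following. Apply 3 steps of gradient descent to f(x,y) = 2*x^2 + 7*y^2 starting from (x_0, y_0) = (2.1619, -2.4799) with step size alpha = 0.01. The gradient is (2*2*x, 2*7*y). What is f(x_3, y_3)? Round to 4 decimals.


Gradient descent on f(x,y) = 2*x^2 + 7*y^2.
Starting point: (2.1619, -2.4799), alpha = 0.01
Step 1: grad_x = 2*2*2.1619 = 8.6476, grad_y = 2*7*-2.4799 = -34.7186
  x_1 = 2.1619 - 0.01*8.6476 = 2.0754
  y_1 = -2.4799 - 0.01*-34.7186 = -2.1327
Step 2: grad_x = 2*2*2.0754 = 8.3017, grad_y = 2*7*-2.1327 = -29.858
  x_2 = 2.0754 - 0.01*8.3017 = 1.9924
  y_2 = -2.1327 - 0.01*-29.858 = -1.8341
Step 3: grad_x = 2*2*1.9924 = 7.9696, grad_y = 2*7*-1.8341 = -25.6779
  x_3 = 1.9924 - 0.01*7.9696 = 1.9127
  y_3 = -1.8341 - 0.01*-25.6779 = -1.5774
f(1.9127, -1.5774) = 2*1.9127^2 + 7*(-1.5774)^2 = 24.7333


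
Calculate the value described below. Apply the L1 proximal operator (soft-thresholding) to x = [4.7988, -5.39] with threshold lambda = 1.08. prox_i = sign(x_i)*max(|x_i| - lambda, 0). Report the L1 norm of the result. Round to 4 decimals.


Soft-thresholding with lambda = 1.08:
prox(4.7988) = sign(4.7988)*max(|4.7988| - 1.08, 0) = 3.7188
prox(-5.39) = sign(-5.39)*max(|-5.39| - 1.08, 0) = -4.31
prox(x) = [3.7188, -4.31]
||prox(x)||_1 = 3.7188 + 4.31 = 8.0288


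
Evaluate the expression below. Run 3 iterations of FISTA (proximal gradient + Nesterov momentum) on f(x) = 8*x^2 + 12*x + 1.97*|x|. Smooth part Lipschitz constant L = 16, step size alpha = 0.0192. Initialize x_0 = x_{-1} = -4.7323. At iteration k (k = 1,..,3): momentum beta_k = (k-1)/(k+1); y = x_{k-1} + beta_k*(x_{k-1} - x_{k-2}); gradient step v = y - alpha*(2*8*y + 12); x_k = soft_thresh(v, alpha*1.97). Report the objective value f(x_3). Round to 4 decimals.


FISTA on f(x) = 8*x^2 + 12*x + 1.97*|x|
L = 16, alpha = 0.0192
Iteration 1: beta = 0.0, y = -4.7323 + 0.0*(-4.7323 + 4.7323) = -4.7323
  grad(y) = -63.7168, v = y - alpha*grad = -3.5089
  prox(v) = soft_thresh(-3.5089, 0.0378) = -3.4711
Iteration 2: beta = 0.3333, y = -3.4711 + 0.3333*(-3.4711 + 4.7323) = -3.0507
  grad(y) = -36.8115, v = y - alpha*grad = -2.3439
  prox(v) = soft_thresh(-2.3439, 0.0378) = -2.3061
Iteration 3: beta = 0.5, y = -2.3061 + 0.5*(-2.3061 + 3.4711) = -1.7236
  grad(y) = -15.5778, v = y - alpha*grad = -1.4245
  prox(v) = soft_thresh(-1.4245, 0.0378) = -1.3867
f(x_3) = 8*(-1.3867)^2 + 12*(-1.3867) + 1.97*|-1.3867| = 1.4748


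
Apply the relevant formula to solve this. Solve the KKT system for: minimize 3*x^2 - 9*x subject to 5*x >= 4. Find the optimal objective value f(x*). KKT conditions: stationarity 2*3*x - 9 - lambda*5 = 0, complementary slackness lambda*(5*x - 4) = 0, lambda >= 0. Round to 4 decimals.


Step 1: Try lambda = 0 (constraint inactive).
Stationarity: 2*3*x - 9 = 0
x* = 9/(2*3) = 1.5
Check constraint: 5*1.5 = 7.5 >= 4 -- satisfied.
Step 2: Compute optimal value.
f(x*) = 3*1.5^2 - 9*1.5 = -6.75


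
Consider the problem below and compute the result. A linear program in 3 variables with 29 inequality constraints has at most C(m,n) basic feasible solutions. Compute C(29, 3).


Each vertex corresponds to some choice of n active constraints out of m, so the number of vertices is at most C(m, n) = m! / (n!(m-n)!).
m = 29, n = 3
Numerator: 29 * 28 * 27
Denominator: 3! = 6
C(29, 3) = 3654


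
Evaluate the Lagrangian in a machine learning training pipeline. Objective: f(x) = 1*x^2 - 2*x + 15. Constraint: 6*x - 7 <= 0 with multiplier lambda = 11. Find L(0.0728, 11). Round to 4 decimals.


Step 1: Evaluate f(x).
f(0.0728) = 1*0.0728^2 - 2*0.0728 + 15 = 14.8597
Step 2: Evaluate g(x).
g(0.0728) = 6*0.0728 - 7 = -6.5632
Step 3: Compute Lagrangian.
L = 14.8597 + 11*-6.5632 = -57.3355


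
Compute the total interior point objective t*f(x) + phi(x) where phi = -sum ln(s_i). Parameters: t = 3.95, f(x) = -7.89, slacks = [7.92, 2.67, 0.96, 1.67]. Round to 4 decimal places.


Step 1: Compute log-barrier.
ln values: [2.0694, 0.9821, -0.0408, 0.5128]
phi = -(2.0694 + 0.9821 - 0.0408 + 0.5128) = -3.5235
Step 2: Compute augmented objective.
t*f(x) = 3.95*-7.89 = -31.1655
Total = -31.1655 - 3.5235 = -34.689


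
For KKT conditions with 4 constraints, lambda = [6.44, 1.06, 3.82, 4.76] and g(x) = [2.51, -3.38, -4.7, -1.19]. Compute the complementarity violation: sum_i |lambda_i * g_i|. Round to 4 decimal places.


KKT complementary slackness check:
lambda_1 * g_1 = 6.44 * 2.51 = 16.1644
lambda_2 * g_2 = 1.06 * -3.38 = -3.5828
lambda_3 * g_3 = 3.82 * -4.7 = -17.954
lambda_4 * g_4 = 4.76 * -1.19 = -5.6644
Total violation = 16.1644 + 3.5828 + 17.954 + 5.6644 = 43.3656


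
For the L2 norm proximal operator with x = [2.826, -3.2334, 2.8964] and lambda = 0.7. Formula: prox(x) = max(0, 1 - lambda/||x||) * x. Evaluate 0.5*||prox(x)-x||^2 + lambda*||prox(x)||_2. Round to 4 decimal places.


Step 1: Compute ||x||.
||x|| = 5.1798
Step 2: Compute scaling factor.
scale = max(0, 1 - 0.7/5.1798) = 0.8649
Step 3: prox(x) = [2.4441, -2.7964, 2.505]
||prox(x)|| = 4.4798
Step 4: Proximal objective.
0.5*||prox-x||^2 = 0.245
lambda*||prox|| = 3.1359
Total = 3.3809


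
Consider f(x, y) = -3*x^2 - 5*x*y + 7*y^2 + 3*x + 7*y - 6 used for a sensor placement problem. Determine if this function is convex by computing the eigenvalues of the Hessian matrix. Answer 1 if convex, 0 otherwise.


The Hessian of f(x,y) = -3*x^2 - 5*x*y + 7*y^2 + 3*x + 7*y - 6 is:
H = [[-6, -5], [-5, 14]]
Trace = -6 + 14 = 8
Determinant = -6*14 - (-5)^2 = -109
Discriminant = (8)^2 - 4*-109 = 500.0
Eigenvalues: lambda_1 = -7.1803, lambda_2 = 15.1803
The function is not convex.

0


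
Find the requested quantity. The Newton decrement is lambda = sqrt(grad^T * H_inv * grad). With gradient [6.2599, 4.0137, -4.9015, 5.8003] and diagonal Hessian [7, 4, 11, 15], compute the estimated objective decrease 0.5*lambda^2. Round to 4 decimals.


Step 1: H is diagonal, so H^(-1) * g = [0.8943, 1.0034, -0.4456, 0.3867].
Step 2: g^T H^(-1) g = sum_i g_i^2 / H_ii
  = (6.2599)^2/7 + (4.0137)^2/4 + (-4.9015)^2/11 + (5.8003)^2/15
  = 5.598 + 4.0274 + 2.1841 + 2.2429 = 14.0525
Step 3: Objective decrease = 0.5 * g^T H^(-1) g = 7.0262


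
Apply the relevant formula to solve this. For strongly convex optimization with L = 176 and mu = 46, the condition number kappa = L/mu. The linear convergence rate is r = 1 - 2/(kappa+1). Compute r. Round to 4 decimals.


Step 1: Compute the condition number.
kappa = L/mu = 176/46 = 3.8261
Step 2: Compute the convergence rate.
r = 1 - 2/(kappa + 1) = 1 - 2*mu/(L + mu) = (L - mu)/(L + mu) = 130/222 = 0.5856


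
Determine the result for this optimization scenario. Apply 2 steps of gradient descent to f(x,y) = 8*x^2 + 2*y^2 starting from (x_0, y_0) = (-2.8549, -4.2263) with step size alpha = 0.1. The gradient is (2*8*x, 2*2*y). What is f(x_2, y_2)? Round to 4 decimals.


Gradient descent on f(x,y) = 8*x^2 + 2*y^2.
Starting point: (-2.8549, -4.2263), alpha = 0.1
Step 1: grad_x = 2*8*-2.8549 = -45.6784, grad_y = 2*2*-4.2263 = -16.9052
  x_1 = -2.8549 - 0.1*-45.6784 = 1.7129
  y_1 = -4.2263 - 0.1*-16.9052 = -2.5358
Step 2: grad_x = 2*8*1.7129 = 27.407, grad_y = 2*2*-2.5358 = -10.1431
  x_2 = 1.7129 - 0.1*27.407 = -1.0278
  y_2 = -2.5358 - 0.1*-10.1431 = -1.5215
f(-1.0278, -1.5215) = 8*(-1.0278)^2 + 2*(-1.5215)^2 = 13.0801


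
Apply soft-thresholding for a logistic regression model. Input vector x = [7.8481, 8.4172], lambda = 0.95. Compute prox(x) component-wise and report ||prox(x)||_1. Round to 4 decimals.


Soft-thresholding with lambda = 0.95:
prox(7.8481) = sign(7.8481)*max(|7.8481| - 0.95, 0) = 6.8981
prox(8.4172) = sign(8.4172)*max(|8.4172| - 0.95, 0) = 7.4672
prox(x) = [6.8981, 7.4672]
||prox(x)||_1 = 6.8981 + 7.4672 = 14.3653


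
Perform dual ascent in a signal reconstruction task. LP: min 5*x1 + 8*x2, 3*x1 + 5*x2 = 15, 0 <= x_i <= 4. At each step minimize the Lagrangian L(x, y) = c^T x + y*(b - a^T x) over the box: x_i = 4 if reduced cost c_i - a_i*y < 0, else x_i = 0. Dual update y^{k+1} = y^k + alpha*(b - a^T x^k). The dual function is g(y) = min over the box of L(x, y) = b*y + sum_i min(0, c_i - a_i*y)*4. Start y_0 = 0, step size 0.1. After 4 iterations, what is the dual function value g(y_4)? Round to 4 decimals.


Dual ascent for LP: min 5*x1 + 8*x2, 3*x1 + 5*x2 = 15, 0 <= x_i <= 4
Step 1: y^k = 0.0, reduced costs: (5.0, 8.0)
  x^k = (0.0, 0.0), subgradient = b - a^T x = 15.0
  y^{k+1} = 0.0 + 0.1*15.0 = 1.5
Step 2: y^k = 1.5, reduced costs: (0.5, 0.5)
  x^k = (0.0, 0.0), subgradient = b - a^T x = 15.0
  y^{k+1} = 1.5 + 0.1*15.0 = 3.0
Step 3: y^k = 3.0, reduced costs: (-4.0, -7.0)
  x^k = (4.0, 4.0), subgradient = b - a^T x = -17.0
  y^{k+1} = 3.0 + 0.1*-17.0 = 1.3
Step 4: y^k = 1.3, reduced costs: (1.1, 1.5)
  x^k = (0.0, 0.0), subgradient = b - a^T x = 15.0
  y^{k+1} = 1.3 + 0.1*15.0 = 2.8
Dual objective at y_4 = 2.8: reduced costs (-3.4, -6.0), box minimizer x = (4.0, 4.0)
g(y_4) = b*y + (c1 - a1*y)*x1 + (c2 - a2*y)*x2 = 15*2.8 + (-3.4)*4.0 + (-6.0)*4.0 = 42.0 - 13.6 - 24.0 = 4.4


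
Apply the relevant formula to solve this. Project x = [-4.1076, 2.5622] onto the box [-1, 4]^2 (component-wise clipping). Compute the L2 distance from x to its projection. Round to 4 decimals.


Project each component onto [-1, 4].
clip(-4.1076) = -1.0, clip(2.5622) = 2.5622
Projection = [-1.0, 2.5622]
Squared diffs: [9.6572, 0.0]
Distance = sqrt(9.6572) = 3.1076


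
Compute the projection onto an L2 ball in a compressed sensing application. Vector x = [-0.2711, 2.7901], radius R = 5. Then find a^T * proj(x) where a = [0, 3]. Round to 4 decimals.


Step 1: Compute ||x|| (intermediates to 6 decimals).
||x|| = sqrt((-0.2711)^2 + 2.7901^2) = 2.80324
Step 2: Project.
Since ||x|| <= R, proj = x (no scaling needed).
proj(x) = [-0.2711, 2.7901]
Step 3: Dot product.
a^T * proj(x) = 0*(-0.2711) + 3*2.7901 = 8.3703


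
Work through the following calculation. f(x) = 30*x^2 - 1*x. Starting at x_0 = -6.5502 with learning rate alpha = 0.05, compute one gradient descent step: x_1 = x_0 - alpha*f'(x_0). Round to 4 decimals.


We compute the gradient at x_0 and apply the update.
f'(x) = 60*x - 1
f'(-6.5502) = 60*-6.5502 - 1 = -394.012
x_1 = -6.5502 - 0.05*-394.012 = 13.1504


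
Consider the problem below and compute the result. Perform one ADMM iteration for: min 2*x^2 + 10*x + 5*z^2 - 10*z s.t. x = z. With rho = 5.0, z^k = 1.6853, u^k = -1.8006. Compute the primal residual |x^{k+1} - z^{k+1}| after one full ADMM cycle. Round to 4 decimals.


ADMM iteration with rho = 5.0, z^k = 1.6853, u^k = -1.8006
Step 1: x-update.
Minimize 2*x^2 + 10*x + (5.0/2)*(x - 1.6853 - 1.8006)^2
FOC: (2*2 + 5.0)*x = -10 + 5.0*(1.6853 + 1.8006)
x^{k+1} = 0.8255
Step 2: z-update.
Minimize 5*z^2 - 10*z + (5.0/2)*(0.8255 - z - 1.8006)^2
FOC: (2*5 + 5.0)*z = 10 + 5.0*(0.8255 - 1.8006)
z^{k+1} = 0.3416
Step 3: u-update.
u^{k+1} = -1.8006 + 0.8255 - 0.3416 = -1.3167
Step 4: Primal residual = |0.8255 - 0.3416| = 0.4839


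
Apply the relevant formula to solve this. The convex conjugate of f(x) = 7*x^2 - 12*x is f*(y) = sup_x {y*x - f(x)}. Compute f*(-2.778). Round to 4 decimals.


f*(y) = sup_x {y*x - a*x^2 - b*x} = sup_x {(y-b)*x - a*x^2}
FOC: (y - b) - 2a*x = 0 => x* = (y - b)/(2a)
x* = (-2.778 + 12)/(2*7) = 0.6587
f*(-2.778) = (y-b)^2/(4a) = (-2.778 + 12)^2/(4*7)
= 85.0453/28 = 3.0373


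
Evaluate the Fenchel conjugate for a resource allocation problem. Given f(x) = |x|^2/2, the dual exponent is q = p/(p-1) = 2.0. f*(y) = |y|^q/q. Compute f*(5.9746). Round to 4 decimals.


The conjugate exponent q satisfies 1/p + 1/q = 1.
p = 2, so q = 2/(2 - 1) = 2.0
|y|^q = 5.9746^2.0 = 35.6958
f*(5.9746) = 35.6958 / 2.0 = 17.8479


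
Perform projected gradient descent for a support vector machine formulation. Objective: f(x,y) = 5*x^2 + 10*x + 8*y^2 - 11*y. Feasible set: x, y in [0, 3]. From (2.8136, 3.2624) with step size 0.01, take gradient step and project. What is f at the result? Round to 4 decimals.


Step 1: Compute gradient at (2.8136, 3.2624).
grad_x = 2*5*2.8136 + 10 = 38.136
grad_y = 2*8*3.2624 - 11 = 41.1984
Step 2: Gradient step.
x_raw = 2.8136 - 0.01*38.136 = 2.4322
y_raw = 3.2624 - 0.01*41.1984 = 2.8504
Step 3: Project onto [0, 3].
x_proj = clip(2.4322) = 2.4322
y_proj = clip(2.8504) = 2.8504
Step 4: Evaluate f.
f(2.4322, 2.8504) = 87.5458


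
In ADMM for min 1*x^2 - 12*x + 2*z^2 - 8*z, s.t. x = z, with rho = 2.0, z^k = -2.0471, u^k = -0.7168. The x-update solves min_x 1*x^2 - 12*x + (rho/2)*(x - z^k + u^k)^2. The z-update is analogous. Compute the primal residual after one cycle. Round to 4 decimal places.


ADMM iteration with rho = 2.0, z^k = -2.0471, u^k = -0.7168
Step 1: x-update.
Minimize 1*x^2 - 12*x + (2.0/2)*(x + 2.0471 - 0.7168)^2
FOC: (2*1 + 2.0)*x = 12 + 2.0*(-2.0471 + 0.7168)
x^{k+1} = 2.3349
Step 2: z-update.
Minimize 2*z^2 - 8*z + (2.0/2)*(2.3349 - z - 0.7168)^2
FOC: (2*2 + 2.0)*z = 8 + 2.0*(2.3349 - 0.7168)
z^{k+1} = 1.8727
Step 3: u-update.
u^{k+1} = -0.7168 + 2.3349 - 1.8727 = -0.2546
Step 4: Primal residual = |2.3349 - 1.8727| = 0.4622


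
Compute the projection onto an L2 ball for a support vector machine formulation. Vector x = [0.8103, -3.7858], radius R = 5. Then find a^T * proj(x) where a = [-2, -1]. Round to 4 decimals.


Step 1: Compute ||x|| (intermediates to 6 decimals).
||x|| = sqrt(0.8103^2 + (-3.7858)^2) = 3.871546
Step 2: Project.
Since ||x|| <= R, proj = x (no scaling needed).
proj(x) = [0.8103, -3.7858]
Step 3: Dot product.
a^T * proj(x) = -2*0.8103 - 1*(-3.7858) = 2.1652


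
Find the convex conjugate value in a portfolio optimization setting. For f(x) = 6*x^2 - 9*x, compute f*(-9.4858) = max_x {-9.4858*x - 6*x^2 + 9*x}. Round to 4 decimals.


f*(y) = sup_x {y*x - a*x^2 - b*x} = sup_x {(y-b)*x - a*x^2}
FOC: (y - b) - 2a*x = 0 => x* = (y - b)/(2a)
x* = (-9.4858 + 9)/(2*6) = -0.0405
f*(-9.4858) = (y-b)^2/(4a) = (-9.4858 + 9)^2/(4*6)
= 0.236/24 = 0.0098


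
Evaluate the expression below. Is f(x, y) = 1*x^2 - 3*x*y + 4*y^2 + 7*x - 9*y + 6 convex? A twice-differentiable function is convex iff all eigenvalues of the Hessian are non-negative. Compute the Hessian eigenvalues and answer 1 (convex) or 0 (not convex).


The Hessian of f(x,y) = 1*x^2 - 3*x*y + 4*y^2 + 7*x - 9*y + 6 is:
H = [[2, -3], [-3, 8]]
Trace = 2 + 8 = 10
Determinant = 2*8 - (-3)^2 = 7
Discriminant = (10)^2 - 4*7 = 72.0
Eigenvalues: lambda_1 = 0.7574, lambda_2 = 9.2426
The function is convex.

1


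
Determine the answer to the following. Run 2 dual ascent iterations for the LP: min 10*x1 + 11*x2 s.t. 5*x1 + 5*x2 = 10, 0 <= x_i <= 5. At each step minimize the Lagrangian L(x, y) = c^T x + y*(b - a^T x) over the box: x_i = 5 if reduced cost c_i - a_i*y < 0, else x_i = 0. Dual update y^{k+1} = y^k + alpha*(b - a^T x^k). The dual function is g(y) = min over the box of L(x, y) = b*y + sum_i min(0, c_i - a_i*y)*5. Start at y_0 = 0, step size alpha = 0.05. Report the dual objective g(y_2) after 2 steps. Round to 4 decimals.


Dual ascent for LP: min 10*x1 + 11*x2, 5*x1 + 5*x2 = 10, 0 <= x_i <= 5
Step 1: y^k = 0.0, reduced costs: (10.0, 11.0)
  x^k = (0.0, 0.0), subgradient = b - a^T x = 10.0
  y^{k+1} = 0.0 + 0.05*10.0 = 0.5
Step 2: y^k = 0.5, reduced costs: (7.5, 8.5)
  x^k = (0.0, 0.0), subgradient = b - a^T x = 10.0
  y^{k+1} = 0.5 + 0.05*10.0 = 1.0
Dual objective at y_2 = 1.0: reduced costs (5.0, 6.0), box minimizer x = (0.0, 0.0)
g(y_2) = b*y + (c1 - a1*y)*x1 + (c2 - a2*y)*x2 = 10*1.0 + 5.0*0.0 + 6.0*0.0 = 10.0 + 0.0 + 0.0 = 10.0


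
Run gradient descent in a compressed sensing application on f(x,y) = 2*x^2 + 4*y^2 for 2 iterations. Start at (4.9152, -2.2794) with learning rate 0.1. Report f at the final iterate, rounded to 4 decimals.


Gradient descent on f(x,y) = 2*x^2 + 4*y^2.
Starting point: (4.9152, -2.2794), alpha = 0.1
Step 1: grad_x = 2*2*4.9152 = 19.6608, grad_y = 2*4*-2.2794 = -18.2352
  x_1 = 4.9152 - 0.1*19.6608 = 2.9491
  y_1 = -2.2794 - 0.1*-18.2352 = -0.4559
Step 2: grad_x = 2*2*2.9491 = 11.7965, grad_y = 2*4*-0.4559 = -3.647
  x_2 = 2.9491 - 0.1*11.7965 = 1.7695
  y_2 = -0.4559 - 0.1*-3.647 = -0.0912
f(1.7695, -0.0912) = 2*1.7695^2 + 4*(-0.0912)^2 = 6.2953


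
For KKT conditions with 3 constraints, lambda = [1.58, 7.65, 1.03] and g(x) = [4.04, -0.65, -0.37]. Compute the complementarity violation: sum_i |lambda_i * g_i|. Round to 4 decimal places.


KKT complementary slackness check:
lambda_1 * g_1 = 1.58 * 4.04 = 6.3832
lambda_2 * g_2 = 7.65 * -0.65 = -4.9725
lambda_3 * g_3 = 1.03 * -0.37 = -0.3811
Total violation = 6.3832 + 4.9725 + 0.3811 = 11.7368


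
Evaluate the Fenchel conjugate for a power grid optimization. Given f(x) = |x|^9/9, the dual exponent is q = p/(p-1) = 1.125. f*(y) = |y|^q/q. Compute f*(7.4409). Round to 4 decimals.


The conjugate exponent q satisfies 1/p + 1/q = 1.
p = 9, so q = 9/(9 - 1) = 1.125
|y|^q = 7.4409^1.125 = 9.5627
f*(7.4409) = 9.5627 / 1.125 = 8.5001


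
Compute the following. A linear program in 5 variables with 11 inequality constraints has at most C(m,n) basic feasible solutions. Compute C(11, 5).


Each vertex corresponds to some choice of n active constraints out of m, so the number of vertices is at most C(m, n) = m! / (n!(m-n)!).
m = 11, n = 5
Numerator: 11 * 10 * 9 * 8 * 7
Denominator: 5! = 120
C(11, 5) = 462


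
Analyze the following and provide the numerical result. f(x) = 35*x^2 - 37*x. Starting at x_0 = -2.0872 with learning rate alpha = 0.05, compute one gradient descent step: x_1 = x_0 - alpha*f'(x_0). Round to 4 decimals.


We compute the gradient at x_0 and apply the update.
f'(x) = 70*x - 37
f'(-2.0872) = 70*-2.0872 - 37 = -183.104
x_1 = -2.0872 - 0.05*-183.104 = 7.068


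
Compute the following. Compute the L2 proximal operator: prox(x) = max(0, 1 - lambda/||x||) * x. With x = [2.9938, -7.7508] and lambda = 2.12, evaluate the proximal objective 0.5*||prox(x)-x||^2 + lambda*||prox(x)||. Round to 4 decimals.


Step 1: Compute ||x||.
||x|| = 8.3089
Step 2: Compute scaling factor.
scale = max(0, 1 - 2.12/8.3089) = 0.7449
Step 3: prox(x) = [2.2299, -5.7732]
||prox(x)|| = 6.1889
Step 4: Proximal objective.
0.5*||prox-x||^2 = 2.2472
lambda*||prox|| = 13.1205
Total = 15.3677


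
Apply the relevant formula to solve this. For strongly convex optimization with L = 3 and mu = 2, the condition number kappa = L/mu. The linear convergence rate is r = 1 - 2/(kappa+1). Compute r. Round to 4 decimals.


Step 1: Compute the condition number.
kappa = L/mu = 3/2 = 1.5
Step 2: Compute the convergence rate.
r = 1 - 2/(kappa + 1) = 1 - 2*mu/(L + mu) = (L - mu)/(L + mu) = 1/5 = 0.2


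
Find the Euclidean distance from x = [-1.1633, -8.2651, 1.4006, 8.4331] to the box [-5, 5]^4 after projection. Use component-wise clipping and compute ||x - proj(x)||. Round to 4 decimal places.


Project each component onto [-5, 5].
clip(-1.1633) = -1.1633, clip(-8.2651) = -5.0, clip(1.4006) = 1.4006, clip(8.4331) = 5.0
Projection = [-1.1633, -5.0, 1.4006, 5.0]
Squared diffs: [0.0, 10.6609, 0.0, 11.7862]
Distance = sqrt(22.4471) = 4.7378


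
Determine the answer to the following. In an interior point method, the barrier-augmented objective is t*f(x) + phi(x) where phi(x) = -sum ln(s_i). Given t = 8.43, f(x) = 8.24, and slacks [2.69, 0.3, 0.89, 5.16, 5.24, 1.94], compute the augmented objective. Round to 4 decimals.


Step 1: Compute log-barrier.
ln values: [0.9895, -1.204, -0.1165, 1.6409, 1.6563, 0.6627]
phi = -(0.9895 - 1.204 - 0.1165 + 1.6409 + 1.6563 + 0.6627) = -3.629
Step 2: Compute augmented objective.
t*f(x) = 8.43*8.24 = 69.4632
Total = 69.4632 - 3.629 = 65.8342


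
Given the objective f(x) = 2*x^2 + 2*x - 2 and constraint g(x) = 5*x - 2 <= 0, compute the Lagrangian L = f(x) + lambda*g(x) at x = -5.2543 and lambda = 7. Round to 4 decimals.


Step 1: Evaluate f(x).
f(-5.2543) = 2*(-5.2543)^2 + 2*(-5.2543) - 2 = 42.7067
Step 2: Evaluate g(x).
g(-5.2543) = 5*-5.2543 - 2 = -28.2715
Step 3: Compute Lagrangian.
L = 42.7067 + 7*-28.2715 = -155.1938


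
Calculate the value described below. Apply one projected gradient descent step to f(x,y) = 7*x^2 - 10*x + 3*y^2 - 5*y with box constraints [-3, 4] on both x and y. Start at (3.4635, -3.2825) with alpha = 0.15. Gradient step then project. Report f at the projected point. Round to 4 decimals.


Step 1: Compute gradient at (3.4635, -3.2825).
grad_x = 2*7*3.4635 - 10 = 38.489
grad_y = 2*3*-3.2825 - 5 = -24.695
Step 2: Gradient step.
x_raw = 3.4635 - 0.15*38.489 = -2.3099
y_raw = -3.2825 - 0.15*-24.695 = 0.4218
Step 3: Project onto [-3, 4].
x_proj = clip(-2.3099) = -2.3099
y_proj = clip(0.4218) = 0.4218
Step 4: Evaluate f.
f(-2.3099, 0.4218) = 58.8712


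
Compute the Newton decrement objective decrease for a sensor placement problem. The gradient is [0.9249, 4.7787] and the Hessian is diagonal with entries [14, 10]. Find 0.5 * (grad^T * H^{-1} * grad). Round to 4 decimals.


Step 1: H is diagonal, so H^(-1) * g = [0.0661, 0.4779].
Step 2: g^T H^(-1) g = sum_i g_i^2 / H_ii
  = (0.9249)^2/14 + (4.7787)^2/10
  = 0.0611 + 2.2836 = 2.3447
Step 3: Objective decrease = 0.5 * g^T H^(-1) g = 1.1724


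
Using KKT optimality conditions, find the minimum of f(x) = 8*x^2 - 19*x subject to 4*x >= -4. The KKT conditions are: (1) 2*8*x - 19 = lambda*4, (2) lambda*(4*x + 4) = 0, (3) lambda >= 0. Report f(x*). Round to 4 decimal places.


Step 1: Try lambda = 0 (constraint inactive).
Stationarity: 2*8*x - 19 = 0
x* = 19/(2*8) = 1.1875
Check constraint: 4*1.1875 = 4.75 >= -4 -- satisfied.
Step 2: Compute optimal value.
f(x*) = 8*1.1875^2 - 19*1.1875 = -11.2813


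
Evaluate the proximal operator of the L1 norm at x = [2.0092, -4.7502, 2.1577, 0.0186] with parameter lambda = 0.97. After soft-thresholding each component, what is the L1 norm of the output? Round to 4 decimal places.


Soft-thresholding with lambda = 0.97:
prox(2.0092) = sign(2.0092)*max(|2.0092| - 0.97, 0) = 1.0392
prox(-4.7502) = sign(-4.7502)*max(|-4.7502| - 0.97, 0) = -3.7802
prox(2.1577) = sign(2.1577)*max(|2.1577| - 0.97, 0) = 1.1877
prox(0.0186) = sign(0.0186)*max(|0.0186| - 0.97, 0) = 0.0
prox(x) = [1.0392, -3.7802, 1.1877, 0.0]
||prox(x)||_1 = 1.0392 + 3.7802 + 1.1877 + 0.0 = 6.0071


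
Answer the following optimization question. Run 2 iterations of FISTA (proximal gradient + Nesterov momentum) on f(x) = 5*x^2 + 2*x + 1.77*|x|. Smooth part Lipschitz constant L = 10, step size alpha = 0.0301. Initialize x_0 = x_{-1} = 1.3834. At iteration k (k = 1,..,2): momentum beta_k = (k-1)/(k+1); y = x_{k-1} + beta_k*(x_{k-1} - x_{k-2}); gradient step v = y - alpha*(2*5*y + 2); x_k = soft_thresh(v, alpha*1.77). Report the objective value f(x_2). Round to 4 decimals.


FISTA on f(x) = 5*x^2 + 2*x + 1.77*|x|
L = 10, alpha = 0.0301
Iteration 1: beta = 0.0, y = 1.3834 + 0.0*(1.3834 - 1.3834) = 1.3834
  grad(y) = 15.834, v = y - alpha*grad = 0.9068
  prox(v) = soft_thresh(0.9068, 0.0533) = 0.8535
Iteration 2: beta = 0.3333, y = 0.8535 + 0.3333*(0.8535 - 1.3834) = 0.6769
  grad(y) = 8.7689, v = y - alpha*grad = 0.4129
  prox(v) = soft_thresh(0.4129, 0.0533) = 0.3597
f(x_2) = 5*0.3597^2 + 2*0.3597 + 1.77*|0.3597| = 2.0028


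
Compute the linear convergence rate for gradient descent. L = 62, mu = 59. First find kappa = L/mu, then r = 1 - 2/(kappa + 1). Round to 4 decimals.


Step 1: Compute the condition number.
kappa = L/mu = 62/59 = 1.0508
Step 2: Compute the convergence rate.
r = 1 - 2/(kappa + 1) = 1 - 2*mu/(L + mu) = (L - mu)/(L + mu) = 3/121 = 0.0248


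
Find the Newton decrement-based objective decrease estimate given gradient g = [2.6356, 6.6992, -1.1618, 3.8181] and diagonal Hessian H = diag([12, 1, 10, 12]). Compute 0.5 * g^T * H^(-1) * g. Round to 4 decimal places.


Step 1: H is diagonal, so H^(-1) * g = [0.2196, 6.6992, -0.1162, 0.3182].
Step 2: g^T H^(-1) g = sum_i g_i^2 / H_ii
  = (2.6356)^2/12 + (6.6992)^2/1 + (-1.1618)^2/10 + (3.8181)^2/12
  = 0.5789 + 44.8793 + 0.135 + 1.2148 = 46.8079
Step 3: Objective decrease = 0.5 * g^T H^(-1) g = 23.404


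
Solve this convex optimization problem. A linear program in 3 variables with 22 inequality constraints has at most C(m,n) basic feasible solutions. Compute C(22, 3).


Each vertex corresponds to some choice of n active constraints out of m, so the number of vertices is at most C(m, n) = m! / (n!(m-n)!).
m = 22, n = 3
Numerator: 22 * 21 * 20
Denominator: 3! = 6
C(22, 3) = 1540


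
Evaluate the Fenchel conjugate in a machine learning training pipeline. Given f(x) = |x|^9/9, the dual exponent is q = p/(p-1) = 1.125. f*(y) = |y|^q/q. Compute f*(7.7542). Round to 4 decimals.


The conjugate exponent q satisfies 1/p + 1/q = 1.
p = 9, so q = 9/(9 - 1) = 1.125
|y|^q = 7.7542^1.125 = 10.0168
f*(7.7542) = 10.0168 / 1.125 = 8.9038


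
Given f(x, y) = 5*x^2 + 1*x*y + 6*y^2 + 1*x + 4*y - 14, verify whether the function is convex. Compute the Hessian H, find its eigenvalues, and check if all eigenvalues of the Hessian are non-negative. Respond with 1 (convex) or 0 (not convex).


The Hessian of f(x,y) = 5*x^2 + 1*x*y + 6*y^2 + 1*x + 4*y - 14 is:
H = [[10, 1], [1, 12]]
Trace = 10 + 12 = 22
Determinant = 10*12 - (1)^2 = 119
Discriminant = (22)^2 - 4*119 = 8.0
Eigenvalues: lambda_1 = 9.5858, lambda_2 = 12.4142
The function is convex.

1


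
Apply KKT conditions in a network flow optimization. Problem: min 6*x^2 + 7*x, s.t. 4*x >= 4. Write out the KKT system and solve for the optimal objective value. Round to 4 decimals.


Step 1: Try lambda = 0 (constraint inactive).
x_unc = -7/(2*6) = -0.5833
Check: 4*-0.5833 = -2.3332 < 4 -- violated!
Step 2: Constraint must be active: 4*x = 4
x* = 4/4 = 1.0
lambda = (2*6*1.0 + 7)/4 = 4.75
Step 3: Compute optimal value.
f(x*) = 6*1.0^2 + 7*1.0 = 13.0


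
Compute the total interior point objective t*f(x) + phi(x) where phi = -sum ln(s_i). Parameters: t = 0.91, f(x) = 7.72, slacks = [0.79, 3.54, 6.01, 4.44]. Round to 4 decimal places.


Step 1: Compute log-barrier.
ln values: [-0.2357, 1.2641, 1.7934, 1.4907]
phi = -(-0.2357 + 1.2641 + 1.7934 + 1.4907) = -4.3125
Step 2: Compute augmented objective.
t*f(x) = 0.91*7.72 = 7.0252
Total = 7.0252 - 4.3125 = 2.7127


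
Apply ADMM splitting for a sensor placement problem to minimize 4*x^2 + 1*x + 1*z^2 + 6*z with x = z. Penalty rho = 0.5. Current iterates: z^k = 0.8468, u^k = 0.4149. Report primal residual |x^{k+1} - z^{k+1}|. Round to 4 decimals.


ADMM iteration with rho = 0.5, z^k = 0.8468, u^k = 0.4149
Step 1: x-update.
Minimize 4*x^2 + 1*x + (0.5/2)*(x - 0.8468 + 0.4149)^2
FOC: (2*4 + 0.5)*x = -1 + 0.5*(0.8468 - 0.4149)
x^{k+1} = -0.0922
Step 2: z-update.
Minimize 1*z^2 + 6*z + (0.5/2)*(-0.0922 - z + 0.4149)^2
FOC: (2*1 + 0.5)*z = -6 + 0.5*(-0.0922 + 0.4149)
z^{k+1} = -2.3355
Step 3: u-update.
u^{k+1} = 0.4149 - 0.0922 + 2.3355 = 2.6581
Step 4: Primal residual = |-0.0922 + 2.3355| = 2.2432


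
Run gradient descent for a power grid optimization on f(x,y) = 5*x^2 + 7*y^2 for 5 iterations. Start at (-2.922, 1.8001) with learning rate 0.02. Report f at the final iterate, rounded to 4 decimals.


Gradient descent on f(x,y) = 5*x^2 + 7*y^2.
Starting point: (-2.922, 1.8001), alpha = 0.02
Step 1: grad_x = 2*5*-2.922 = -29.22, grad_y = 2*7*1.8001 = 25.2014
  x_1 = -2.922 - 0.02*-29.22 = -2.3376
  y_1 = 1.8001 - 0.02*25.2014 = 1.2961
Step 2: grad_x = 2*5*-2.3376 = -23.376, grad_y = 2*7*1.2961 = 18.145
  x_2 = -2.3376 - 0.02*-23.376 = -1.8701
  y_2 = 1.2961 - 0.02*18.145 = 0.9332
Step 3: grad_x = 2*5*-1.8701 = -18.7008, grad_y = 2*7*0.9332 = 13.0644
  x_3 = -1.8701 - 0.02*-18.7008 = -1.4961
  y_3 = 0.9332 - 0.02*13.0644 = 0.6719
Step 4: grad_x = 2*5*-1.4961 = -14.9606, grad_y = 2*7*0.6719 = 9.4064
  x_4 = -1.4961 - 0.02*-14.9606 = -1.1969
  y_4 = 0.6719 - 0.02*9.4064 = 0.4838
Step 5: grad_x = 2*5*-1.1969 = -11.9685, grad_y = 2*7*0.4838 = 6.7726
  x_5 = -1.1969 - 0.02*-11.9685 = -0.9575
  y_5 = 0.4838 - 0.02*6.7726 = 0.3483
f(-0.9575, 0.3483) = 5*(-0.9575)^2 + 7*0.3483^2 = 5.4331


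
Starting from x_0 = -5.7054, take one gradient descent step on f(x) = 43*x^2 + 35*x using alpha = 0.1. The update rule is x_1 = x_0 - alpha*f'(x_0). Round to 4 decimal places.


We compute the gradient at x_0 and apply the update.
f'(x) = 86*x + 35
f'(-5.7054) = 86*-5.7054 + 35 = -455.6644
x_1 = -5.7054 - 0.1*-455.6644 = 39.861


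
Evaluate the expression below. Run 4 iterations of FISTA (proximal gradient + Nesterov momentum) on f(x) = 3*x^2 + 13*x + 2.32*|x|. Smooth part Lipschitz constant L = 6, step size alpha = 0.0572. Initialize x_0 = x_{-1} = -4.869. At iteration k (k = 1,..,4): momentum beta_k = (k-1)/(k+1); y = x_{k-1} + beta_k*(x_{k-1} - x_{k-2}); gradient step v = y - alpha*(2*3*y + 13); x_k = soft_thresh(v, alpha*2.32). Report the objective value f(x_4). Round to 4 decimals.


FISTA on f(x) = 3*x^2 + 13*x + 2.32*|x|
L = 6, alpha = 0.0572
Iteration 1: beta = 0.0, y = -4.869 + 0.0*(-4.869 + 4.869) = -4.869
  grad(y) = -16.214, v = y - alpha*grad = -3.9416
  prox(v) = soft_thresh(-3.9416, 0.1327) = -3.8089
Iteration 2: beta = 0.3333, y = -3.8089 + 0.3333*(-3.8089 + 4.869) = -3.4555
  grad(y) = -7.7328, v = y - alpha*grad = -3.0132
  prox(v) = soft_thresh(-3.0132, 0.1327) = -2.8805
Iteration 3: beta = 0.5, y = -2.8805 + 0.5*(-2.8805 + 3.8089) = -2.4162
  grad(y) = -1.4975, v = y - alpha*grad = -2.3306
  prox(v) = soft_thresh(-2.3306, 0.1327) = -2.1979
Iteration 4: beta = 0.6, y = -2.1979 + 0.6*(-2.1979 + 2.8805) = -1.7884
  grad(y) = 2.2699, v = y - alpha*grad = -1.9182
  prox(v) = soft_thresh(-1.9182, 0.1327) = -1.7855
f(x_4) = 3*(-1.7855)^2 + 13*(-1.7855) + 2.32*|-1.7855| = -9.5051


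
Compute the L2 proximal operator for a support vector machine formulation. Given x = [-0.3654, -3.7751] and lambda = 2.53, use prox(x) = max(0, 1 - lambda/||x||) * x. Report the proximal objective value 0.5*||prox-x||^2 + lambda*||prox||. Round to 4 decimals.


Step 1: Compute ||x||.
||x|| = 3.7927
Step 2: Compute scaling factor.
scale = max(0, 1 - 2.53/3.7927) = 0.3329
Step 3: prox(x) = [-0.1217, -1.2569]
||prox(x)|| = 1.2627
Step 4: Proximal objective.
0.5*||prox-x||^2 = 3.2005
lambda*||prox|| = 3.1946
Total = 6.3952


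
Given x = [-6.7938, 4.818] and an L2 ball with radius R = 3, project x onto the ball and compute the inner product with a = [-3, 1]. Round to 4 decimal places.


Step 1: Compute ||x|| (intermediates to 6 decimals).
||x|| = sqrt((-6.7938)^2 + 4.818^2) = 8.328796
Step 2: Project.
Since ||x|| > R, scale = R/||x|| = 3/8.328796 = 0.360196, proj(x) = scale * x
proj(x) = [-2.4471, 1.735424]
Step 3: Dot product.
a^T * proj(x) = -3*(-2.4471) + 1*1.735424 = 9.0767


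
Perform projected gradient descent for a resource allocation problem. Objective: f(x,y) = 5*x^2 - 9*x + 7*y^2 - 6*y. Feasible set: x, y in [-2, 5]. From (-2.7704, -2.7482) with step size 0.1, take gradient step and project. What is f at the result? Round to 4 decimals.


Step 1: Compute gradient at (-2.7704, -2.7482).
grad_x = 2*5*-2.7704 - 9 = -36.704
grad_y = 2*7*-2.7482 - 6 = -44.4748
Step 2: Gradient step.
x_raw = -2.7704 - 0.1*-36.704 = 0.9
y_raw = -2.7482 - 0.1*-44.4748 = 1.6993
Step 3: Project onto [-2, 5].
x_proj = clip(0.9) = 0.9
y_proj = clip(1.6993) = 1.6993
Step 4: Evaluate f.
f(0.9, 1.6993) = 5.9672


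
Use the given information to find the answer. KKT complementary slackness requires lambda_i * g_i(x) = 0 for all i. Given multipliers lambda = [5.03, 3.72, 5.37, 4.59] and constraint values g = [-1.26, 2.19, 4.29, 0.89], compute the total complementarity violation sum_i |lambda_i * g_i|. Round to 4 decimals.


KKT complementary slackness check:
lambda_1 * g_1 = 5.03 * -1.26 = -6.3378
lambda_2 * g_2 = 3.72 * 2.19 = 8.1468
lambda_3 * g_3 = 5.37 * 4.29 = 23.0373
lambda_4 * g_4 = 4.59 * 0.89 = 4.0851
Total violation = 6.3378 + 8.1468 + 23.0373 + 4.0851 = 41.607


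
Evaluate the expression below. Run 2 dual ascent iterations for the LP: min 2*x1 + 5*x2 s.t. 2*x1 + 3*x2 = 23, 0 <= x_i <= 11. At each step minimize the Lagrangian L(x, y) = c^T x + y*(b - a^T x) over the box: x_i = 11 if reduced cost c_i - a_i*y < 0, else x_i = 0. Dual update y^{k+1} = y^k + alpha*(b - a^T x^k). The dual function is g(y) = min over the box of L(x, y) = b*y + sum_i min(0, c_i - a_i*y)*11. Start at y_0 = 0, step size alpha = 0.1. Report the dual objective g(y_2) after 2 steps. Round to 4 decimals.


Dual ascent for LP: min 2*x1 + 5*x2, 2*x1 + 3*x2 = 23, 0 <= x_i <= 11
Step 1: y^k = 0.0, reduced costs: (2.0, 5.0)
  x^k = (0.0, 0.0), subgradient = b - a^T x = 23.0
  y^{k+1} = 0.0 + 0.1*23.0 = 2.3
Step 2: y^k = 2.3, reduced costs: (-2.6, -1.9)
  x^k = (11.0, 11.0), subgradient = b - a^T x = -32.0
  y^{k+1} = 2.3 + 0.1*-32.0 = -0.9
Dual objective at y_2 = -0.9: reduced costs (3.8, 7.7), box minimizer x = (0.0, 0.0)
g(y_2) = b*y + (c1 - a1*y)*x1 + (c2 - a2*y)*x2 = 23*(-0.9) + 3.8*0.0 + 7.7*0.0 = -20.7 + 0.0 + 0.0 = -20.7


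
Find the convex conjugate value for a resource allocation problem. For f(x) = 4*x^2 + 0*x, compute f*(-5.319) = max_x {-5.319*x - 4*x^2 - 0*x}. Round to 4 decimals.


f*(y) = sup_x {y*x - a*x^2 - b*x} = sup_x {(y-b)*x - a*x^2}
FOC: (y - b) - 2a*x = 0 => x* = (y - b)/(2a)
x* = (-5.319 - 0)/(2*4) = -0.6649
f*(-5.319) = (y-b)^2/(4a) = (-5.319 - 0)^2/(4*4)
= 28.2918/16 = 1.7682


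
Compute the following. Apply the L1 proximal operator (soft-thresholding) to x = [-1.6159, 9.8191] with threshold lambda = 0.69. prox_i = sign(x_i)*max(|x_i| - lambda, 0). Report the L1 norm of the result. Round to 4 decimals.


Soft-thresholding with lambda = 0.69:
prox(-1.6159) = sign(-1.6159)*max(|-1.6159| - 0.69, 0) = -0.9259
prox(9.8191) = sign(9.8191)*max(|9.8191| - 0.69, 0) = 9.1291
prox(x) = [-0.9259, 9.1291]
||prox(x)||_1 = 0.9259 + 9.1291 = 10.055


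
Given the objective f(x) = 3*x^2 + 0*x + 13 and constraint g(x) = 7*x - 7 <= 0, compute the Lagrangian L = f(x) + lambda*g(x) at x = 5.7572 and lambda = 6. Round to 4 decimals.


Step 1: Evaluate f(x).
f(5.7572) = 3*5.7572^2 + 0*5.7572 + 13 = 112.4361
Step 2: Evaluate g(x).
g(5.7572) = 7*5.7572 - 7 = 33.3004
Step 3: Compute Lagrangian.
L = 112.4361 + 6*33.3004 = 312.2385


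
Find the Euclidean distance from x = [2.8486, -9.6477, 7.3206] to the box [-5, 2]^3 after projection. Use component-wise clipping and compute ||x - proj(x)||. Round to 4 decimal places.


Project each component onto [-5, 2].
clip(2.8486) = 2.0, clip(-9.6477) = -5.0, clip(7.3206) = 2.0
Projection = [2.0, -5.0, 2.0]
Squared diffs: [0.7201, 21.6011, 28.3088]
Distance = sqrt(50.63) = 7.1155


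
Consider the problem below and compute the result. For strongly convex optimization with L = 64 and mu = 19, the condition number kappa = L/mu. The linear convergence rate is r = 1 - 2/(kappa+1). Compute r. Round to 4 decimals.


Step 1: Compute the condition number.
kappa = L/mu = 64/19 = 3.3684
Step 2: Compute the convergence rate.
r = 1 - 2/(kappa + 1) = 1 - 2*mu/(L + mu) = (L - mu)/(L + mu) = 45/83 = 0.5422


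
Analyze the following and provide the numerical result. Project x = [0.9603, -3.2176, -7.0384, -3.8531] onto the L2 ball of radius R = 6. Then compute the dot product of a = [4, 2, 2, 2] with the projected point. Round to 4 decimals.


Step 1: Compute ||x|| (intermediates to 6 decimals).
||x|| = sqrt(0.9603^2 + (-3.2176)^2 + (-7.0384)^2 + (-3.8531)^2) = 8.698309
Step 2: Project.
Since ||x|| > R, scale = R/||x|| = 6/8.698309 = 0.689789, proj(x) = scale * x
proj(x) = [0.662404, -2.219465, -4.855011, -2.657826]
Step 3: Dot product.
a^T * proj(x) = 4*0.662404 + 2*(-2.219465) + 2*(-4.855011) + 2*(-2.657826) = -16.815


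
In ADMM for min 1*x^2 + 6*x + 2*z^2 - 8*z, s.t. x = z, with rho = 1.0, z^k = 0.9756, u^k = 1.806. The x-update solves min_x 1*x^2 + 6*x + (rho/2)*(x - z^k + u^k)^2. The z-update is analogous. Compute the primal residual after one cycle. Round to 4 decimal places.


ADMM iteration with rho = 1.0, z^k = 0.9756, u^k = 1.806
Step 1: x-update.
Minimize 1*x^2 + 6*x + (1.0/2)*(x - 0.9756 + 1.806)^2
FOC: (2*1 + 1.0)*x = -6 + 1.0*(0.9756 - 1.806)
x^{k+1} = -2.2768
Step 2: z-update.
Minimize 2*z^2 - 8*z + (1.0/2)*(-2.2768 - z + 1.806)^2
FOC: (2*2 + 1.0)*z = 8 + 1.0*(-2.2768 + 1.806)
z^{k+1} = 1.5058
Step 3: u-update.
u^{k+1} = 1.806 - 2.2768 - 1.5058 = -1.9766
Step 4: Primal residual = |-2.2768 - 1.5058| = 3.7826


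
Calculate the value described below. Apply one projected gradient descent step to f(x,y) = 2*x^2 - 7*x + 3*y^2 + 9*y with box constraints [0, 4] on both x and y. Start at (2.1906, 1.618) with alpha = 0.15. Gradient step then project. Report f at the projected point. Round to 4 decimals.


Step 1: Compute gradient at (2.1906, 1.618).
grad_x = 2*2*2.1906 - 7 = 1.7624
grad_y = 2*3*1.618 + 9 = 18.708
Step 2: Gradient step.
x_raw = 2.1906 - 0.15*1.7624 = 1.9262
y_raw = 1.618 - 0.15*18.708 = -1.1882
Step 3: Project onto [0, 4].
x_proj = clip(1.9262) = 1.9262
y_proj = clip(-1.1882) = 0.0
Step 4: Evaluate f.
f(1.9262, 0.0) = -6.0629
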